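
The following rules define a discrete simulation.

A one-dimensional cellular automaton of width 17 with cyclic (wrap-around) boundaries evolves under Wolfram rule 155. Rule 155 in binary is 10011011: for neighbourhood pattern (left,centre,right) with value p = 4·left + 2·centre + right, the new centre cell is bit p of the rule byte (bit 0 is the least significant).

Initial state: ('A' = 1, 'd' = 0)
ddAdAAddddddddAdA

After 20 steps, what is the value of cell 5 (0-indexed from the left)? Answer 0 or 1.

t=0: ddAdAAddddddddAdA
t=1: AAddAdAAAAAAAAddd
t=2: AdAAddAAAAAAAdAAA
t=3: ddAdAAAAAAAAddAAA
t=4: AAddAAAAAAAdAAAAd
t=5: AdAAAAAAAAddAAAdd
t=6: ddAAAAAAAdAAAAdAA
t=7: AAAAAAAAddAAAddAd
t=8: AAAAAAAdAAAAdAAdd
t=9: AAAAAAddAAAddAdAA
t=10: AAAAAdAAAAdAAddAA
t=11: AAAAddAAAddAdAAAA
t=12: AAAdAAAAdAAddAAAA
t=13: AAddAAAddAdAAAAAA
t=14: AdAAAAdAAddAAAAAA
t=15: ddAAAddAdAAAAAAAA
t=16: AAAAdAAddAAAAAAAd
t=17: AAAddAdAAAAAAAAdd
t=18: AAdAAddAAAAAAAdAA
t=19: AddAdAAAAAAAAddAA
t=20: dAAddAAAAAAAdAAAA

1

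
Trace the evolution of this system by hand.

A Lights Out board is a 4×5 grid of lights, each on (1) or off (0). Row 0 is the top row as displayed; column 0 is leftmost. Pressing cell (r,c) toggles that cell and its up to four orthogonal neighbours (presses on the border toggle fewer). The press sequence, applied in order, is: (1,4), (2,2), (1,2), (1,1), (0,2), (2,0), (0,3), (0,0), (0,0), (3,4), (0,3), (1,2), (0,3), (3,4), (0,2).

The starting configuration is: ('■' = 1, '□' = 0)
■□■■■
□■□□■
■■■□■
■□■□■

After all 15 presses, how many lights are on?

[0] ■□■■■
□■□□■
■■■□■
■□■□■
[1] ■□■■□
□■□■□
■■■□□
■□■□■
[2] ■□■■□
□■■■□
■□□■□
■□□□■
[3] ■□□■□
□□□□□
■□■■□
■□□□■
[4] ■■□■□
■■■□□
■■■■□
■□□□■
[5] ■□■□□
■■□□□
■■■■□
■□□□■
[6] ■□■□□
□■□□□
□□■■□
□□□□■
[7] ■□□■■
□■□■□
□□■■□
□□□□■
[8] □■□■■
■■□■□
□□■■□
□□□□■
[9] ■□□■■
□■□■□
□□■■□
□□□□■
[10] ■□□■■
□■□■□
□□■■■
□□□■□
[11] ■□■□□
□■□□□
□□■■■
□□□■□
[12] ■□□□□
□□■■□
□□□■■
□□□■□
[13] ■□■■■
□□■□□
□□□■■
□□□■□
[14] ■□■■■
□□■□□
□□□■□
□□□□■
[15] ■■□□■
□□□□□
□□□■□
□□□□■

5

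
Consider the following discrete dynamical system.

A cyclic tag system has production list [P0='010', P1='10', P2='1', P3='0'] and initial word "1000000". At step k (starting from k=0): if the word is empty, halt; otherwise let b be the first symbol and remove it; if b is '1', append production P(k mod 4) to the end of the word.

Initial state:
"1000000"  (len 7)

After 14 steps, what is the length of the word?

0

0) "1000000"  (len 7)
1) "000000010"  (len 9)
2) "00000010"  (len 8)
3) "0000010"  (len 7)
4) "000010"  (len 6)
5) "00010"  (len 5)
6) "0010"  (len 4)
7) "010"  (len 3)
8) "10"  (len 2)
9) "0010"  (len 4)
10) "010"  (len 3)
11) "10"  (len 2)
12) "00"  (len 2)
13) "0"  (len 1)
14) (halted — word empty)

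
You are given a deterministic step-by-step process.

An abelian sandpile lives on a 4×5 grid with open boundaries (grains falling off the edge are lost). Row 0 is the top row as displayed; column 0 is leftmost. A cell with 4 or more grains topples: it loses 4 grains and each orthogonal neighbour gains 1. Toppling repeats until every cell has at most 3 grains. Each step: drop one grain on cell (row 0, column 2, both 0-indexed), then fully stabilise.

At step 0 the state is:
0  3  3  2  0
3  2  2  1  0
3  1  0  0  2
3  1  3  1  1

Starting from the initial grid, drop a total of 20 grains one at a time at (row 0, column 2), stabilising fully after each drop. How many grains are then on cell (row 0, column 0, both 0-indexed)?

3

step 0: 0  3  3  2  0
3  2  2  1  0
3  1  0  0  2
3  1  3  1  1
step 1: 1  0  1  3  0
3  3  3  1  0
3  1  0  0  2
3  1  3  1  1
step 2: 1  0  2  3  0
3  3  3  1  0
3  1  0  0  2
3  1  3  1  1
step 3: 1  0  3  3  0
3  3  3  1  0
3  1  0  0  2
3  1  3  1  1
step 4: 2  2  2  0  1
1  1  1  3  0
1  3  1  0  2
0  2  3  1  1
step 5: 2  2  3  0  1
1  1  1  3  0
1  3  1  0  2
0  2  3  1  1
step 6: 2  3  0  1  1
1  1  2  3  0
1  3  1  0  2
0  2  3  1  1
step 7: 2  3  1  1  1
1  1  2  3  0
1  3  1  0  2
0  2  3  1  1
step 8: 2  3  2  1  1
1  1  2  3  0
1  3  1  0  2
0  2  3  1  1
step 9: 2  3  3  1  1
1  1  2  3  0
1  3  1  0  2
0  2  3  1  1
step 10: 3  0  1  2  1
1  2  3  3  0
1  3  1  0  2
0  2  3  1  1
step 11: 3  0  2  2  1
1  2  3  3  0
1  3  1  0  2
0  2  3  1  1
step 12: 3  0  3  2  1
1  2  3  3  0
1  3  1  0  2
0  2  3  1  1
step 13: 3  1  2  0  2
1  3  1  1  1
1  3  2  1  2
0  2  3  1  1
step 14: 3  1  3  0  2
1  3  1  1  1
1  3  2  1  2
0  2  3  1  1
step 15: 3  2  0  1  2
1  3  2  1  1
1  3  2  1  2
0  2  3  1  1
step 16: 3  2  1  1  2
1  3  2  1  1
1  3  2  1  2
0  2  3  1  1
step 17: 3  2  2  1  2
1  3  2  1  1
1  3  2  1  2
0  2  3  1  1
step 18: 3  2  3  1  2
1  3  2  1  1
1  3  2  1  2
0  2  3  1  1
step 19: 3  3  0  2  2
1  3  3  1  1
1  3  2  1  2
0  2  3  1  1
step 20: 3  3  1  2  2
1  3  3  1  1
1  3  2  1  2
0  2  3  1  1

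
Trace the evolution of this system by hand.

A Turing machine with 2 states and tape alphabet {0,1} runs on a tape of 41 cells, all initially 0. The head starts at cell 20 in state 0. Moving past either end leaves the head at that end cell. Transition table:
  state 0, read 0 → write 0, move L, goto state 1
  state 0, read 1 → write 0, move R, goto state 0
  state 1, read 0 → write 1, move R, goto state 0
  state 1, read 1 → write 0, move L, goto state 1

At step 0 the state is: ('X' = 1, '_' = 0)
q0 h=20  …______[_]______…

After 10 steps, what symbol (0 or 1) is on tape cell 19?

0) q0 h=20  …______[_]______…
1) q1 h=19  …______[_]______…
2) q0 h=20  …_____X[_]______…
3) q1 h=19  …______[X]______…
4) q1 h=18  …______[_]______…
5) q0 h=19  …_____X[_]______…
6) q1 h=18  …______[X]______…
7) q1 h=17  …______[_]______…
8) q0 h=18  …_____X[_]______…
9) q1 h=17  …______[X]______…
10) q1 h=16  …______[_]______…

0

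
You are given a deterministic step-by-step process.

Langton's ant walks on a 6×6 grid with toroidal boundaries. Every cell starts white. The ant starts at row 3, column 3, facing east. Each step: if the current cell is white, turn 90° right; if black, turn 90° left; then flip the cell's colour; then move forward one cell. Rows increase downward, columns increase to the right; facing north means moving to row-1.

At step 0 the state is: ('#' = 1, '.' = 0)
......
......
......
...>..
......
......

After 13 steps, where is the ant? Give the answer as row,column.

step 0: ......
......
......
...>..
......
......
step 1: ......
......
......
...#..
...v..
......
step 2: ......
......
......
...#..
..<#..
......
step 3: ......
......
......
..^#..
..##..
......
step 4: ......
......
......
..#>..
..##..
......
step 5: ......
......
...^..
..#...
..##..
......
step 6: ......
......
...#>.
..#...
..##..
......
step 7: ......
......
...##.
..#.v.
..##..
......
step 8: ......
......
...##.
..#<#.
..##..
......
step 9: ......
......
...^#.
..###.
..##..
......
step 10: ......
......
..<.#.
..###.
..##..
......
step 11: ......
..^...
..#.#.
..###.
..##..
......
step 12: ......
..#>..
..#.#.
..###.
..##..
......
step 13: ......
..##..
..#v#.
..###.
..##..
......

2,3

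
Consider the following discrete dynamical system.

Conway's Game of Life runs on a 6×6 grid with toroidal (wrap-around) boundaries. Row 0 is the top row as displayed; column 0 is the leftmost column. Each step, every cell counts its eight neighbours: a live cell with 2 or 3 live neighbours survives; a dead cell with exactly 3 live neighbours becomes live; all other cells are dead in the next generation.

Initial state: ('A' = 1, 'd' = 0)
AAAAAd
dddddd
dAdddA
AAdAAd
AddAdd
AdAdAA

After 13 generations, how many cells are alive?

4

t=0: AAAAAd
dddddd
dAdddA
AAdAAd
AddAdd
AdAdAA
t=1: AdAdAd
dddAAA
dAAdAA
dAdAAd
dddddd
dddddd
t=2: ddddAd
dddddd
dAdddd
AAdAAA
dddddd
dddddd
t=3: dddddd
dddddd
dAAdAA
AAAdAA
AdddAA
dddddd
t=4: dddddd
dddddd
ddAdAd
ddAddd
dddAAd
dddddA
t=5: dddddd
dddddd
dddAdd
ddAdAd
dddAAd
ddddAd
t=6: dddddd
dddddd
dddAdd
ddAdAd
ddddAA
dddAAd
t=7: dddddd
dddddd
dddAdd
ddddAA
dddddA
dddAAA
t=8: ddddAd
dddddd
ddddAd
ddddAA
AddAdd
ddddAA
t=9: ddddAA
dddddd
ddddAA
dddAAA
AddAdd
dddAAA
t=10: dddAdA
dddddd
dddAdA
AddAdd
AdAddd
AddAdd
t=11: ddddAd
dddddd
ddddAd
AAAAAA
AdAAdA
AAAAAA
t=12: AAAdAd
dddddd
AAAdAd
dddddd
dddddd
dddddd
t=13: dAdddd
dddddd
dAdddd
dAdddd
dddddd
dAdddd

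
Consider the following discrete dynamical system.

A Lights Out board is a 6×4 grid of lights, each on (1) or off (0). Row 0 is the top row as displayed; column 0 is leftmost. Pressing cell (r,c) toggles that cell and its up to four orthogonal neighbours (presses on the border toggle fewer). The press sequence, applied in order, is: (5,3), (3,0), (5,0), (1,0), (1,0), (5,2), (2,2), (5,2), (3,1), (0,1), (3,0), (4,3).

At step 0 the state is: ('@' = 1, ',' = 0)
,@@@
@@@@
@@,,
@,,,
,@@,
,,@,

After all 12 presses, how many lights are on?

13

0) ,@@@
@@@@
@@,,
@,,,
,@@,
,,@,
1) ,@@@
@@@@
@@,,
@,,,
,@@@
,,,@
2) ,@@@
@@@@
,@,,
,@,,
@@@@
,,,@
3) ,@@@
@@@@
,@,,
,@,,
,@@@
@@,@
4) @@@@
,,@@
@@,,
,@,,
,@@@
@@,@
5) ,@@@
@@@@
,@,,
,@,,
,@@@
@@,@
6) ,@@@
@@@@
,@,,
,@,,
,@,@
@,@,
7) ,@@@
@@,@
,,@@
,@@,
,@,@
@,@,
8) ,@@@
@@,@
,,@@
,@@,
,@@@
@@,@
9) ,@@@
@@,@
,@@@
@,,,
,,@@
@@,@
10) @,,@
@,,@
,@@@
@,,,
,,@@
@@,@
11) @,,@
@,,@
@@@@
,@,,
@,@@
@@,@
12) @,,@
@,,@
@@@@
,@,@
@,,,
@@,,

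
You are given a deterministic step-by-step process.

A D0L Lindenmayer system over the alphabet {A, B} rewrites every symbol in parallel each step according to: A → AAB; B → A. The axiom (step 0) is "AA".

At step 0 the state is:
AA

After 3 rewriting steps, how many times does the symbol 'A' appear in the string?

24

step 0: AA
step 1: AABAAB
step 2: AABAABAAABAABA
step 3: AABAABAAABAABAAABAABAABAAABAABAAAB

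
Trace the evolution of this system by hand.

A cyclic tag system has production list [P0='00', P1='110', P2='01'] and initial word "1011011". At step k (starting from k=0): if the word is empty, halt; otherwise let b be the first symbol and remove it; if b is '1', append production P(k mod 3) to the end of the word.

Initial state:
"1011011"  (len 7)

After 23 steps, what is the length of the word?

[0] "1011011"  (len 7)
[1] "01101100"  (len 8)
[2] "1101100"  (len 7)
[3] "10110001"  (len 8)
[4] "011000100"  (len 9)
[5] "11000100"  (len 8)
[6] "100010001"  (len 9)
[7] "0001000100"  (len 10)
[8] "001000100"  (len 9)
[9] "01000100"  (len 8)
[10] "1000100"  (len 7)
[11] "000100110"  (len 9)
[12] "00100110"  (len 8)
[13] "0100110"  (len 7)
[14] "100110"  (len 6)
[15] "0011001"  (len 7)
[16] "011001"  (len 6)
[17] "11001"  (len 5)
[18] "100101"  (len 6)
[19] "0010100"  (len 7)
[20] "010100"  (len 6)
[21] "10100"  (len 5)
[22] "010000"  (len 6)
[23] "10000"  (len 5)

5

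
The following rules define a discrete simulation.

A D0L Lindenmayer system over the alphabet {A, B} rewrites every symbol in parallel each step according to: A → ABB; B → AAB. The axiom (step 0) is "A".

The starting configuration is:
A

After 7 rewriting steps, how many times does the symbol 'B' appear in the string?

1094

[0] A
[1] ABB
[2] ABBAABAAB
[3] ABBAABAABABBABBAABABBABBAAB
[4] ABBAABAABABBABBAABABBABBAABABBAABAABABBAABAABABBABBAABABBAABAABABBAABAABABBABBAAB
[5] ABBAABAABABBABBAABABBABBAABABBAABAABABBAABAABABBABBAABABBA…BAABABBAABAABABBABBAABABBABBAABABBAABAABABBAABAABABBABBAAB  (len 243)
[6] ABBAABAABABBABBAABABBABBAABABBAABAABABBAABAABABBABBAABABBA…BAABABBAABAABABBABBAABABBABBAABABBAABAABABBAABAABABBABBAAB  (len 729)
[7] ABBAABAABABBABBAABABBABBAABABBAABAABABBAABAABABBABBAABABBA…BAABABBAABAABABBABBAABABBABBAABABBAABAABABBAABAABABBABBAAB  (len 2187)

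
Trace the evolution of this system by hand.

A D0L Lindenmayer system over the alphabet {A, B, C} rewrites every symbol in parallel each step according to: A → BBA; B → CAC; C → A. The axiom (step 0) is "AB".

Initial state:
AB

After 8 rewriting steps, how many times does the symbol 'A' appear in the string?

0) AB
1) BBACAC
2) CACCACBBAABBAA
3) ABBAAABBAACACCACBBABBACACCACBBABBA
4) BBACACCACBBABBABBACACCACBBABBAABBAAABBAACACCACBBACACCACBBAABBAAABBAACACCACBBACACCACBBA
5) CACCACBBAABBAAABBAACACCACBBACACCACBBACACCACBBAABBAAABBAACA…BABBABBACACCACBBABBAABBAAABBAACACCACBBAABBAAABBAACACCACBBA  (len 210)
6) ABBAAABBAACACCACBBABBACACCACBBABBABBACACCACBBABBAABBAAABBA…CACCACBBABBACACCACBBABBABBACACCACBBABBAABBAAABBAACACCACBBA  (len 518)
7) BBACACCACBBABBABBACACCACBBABBAABBAAABBAACACCACBBACACCACBBA…CACCACBBABBACACCACBBABBABBACACCACBBABBAABBAAABBAACACCACBBA  (len 1282)
8) CACCACBBAABBAAABBAACACCACBBACACCACBBACACCACBBAABBAAABBAACA…CACCACBBABBACACCACBBABBABBACACCACBBABBAABBAAABBAACACCACBBA  (len 3158)

1282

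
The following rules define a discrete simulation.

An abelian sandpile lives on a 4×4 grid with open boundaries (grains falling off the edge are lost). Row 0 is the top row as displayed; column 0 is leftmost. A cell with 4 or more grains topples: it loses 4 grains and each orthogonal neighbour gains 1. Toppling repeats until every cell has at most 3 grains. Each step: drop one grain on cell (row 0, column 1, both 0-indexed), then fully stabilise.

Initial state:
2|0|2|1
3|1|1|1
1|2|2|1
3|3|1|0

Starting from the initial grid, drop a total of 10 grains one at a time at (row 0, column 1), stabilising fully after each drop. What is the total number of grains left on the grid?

27

step 0: 2|0|2|1
3|1|1|1
1|2|2|1
3|3|1|0
step 1: 2|1|2|1
3|1|1|1
1|2|2|1
3|3|1|0
step 2: 2|2|2|1
3|1|1|1
1|2|2|1
3|3|1|0
step 3: 2|3|2|1
3|1|1|1
1|2|2|1
3|3|1|0
step 4: 3|0|3|1
3|2|1|1
1|2|2|1
3|3|1|0
step 5: 3|1|3|1
3|2|1|1
1|2|2|1
3|3|1|0
step 6: 3|2|3|1
3|2|1|1
1|2|2|1
3|3|1|0
step 7: 3|3|3|1
3|2|1|1
1|2|2|1
3|3|1|0
step 8: 1|3|0|2
1|0|3|1
2|3|2|1
3|3|1|0
step 9: 2|0|1|2
1|1|3|1
2|3|2|1
3|3|1|0
step 10: 2|1|1|2
1|1|3|1
2|3|2|1
3|3|1|0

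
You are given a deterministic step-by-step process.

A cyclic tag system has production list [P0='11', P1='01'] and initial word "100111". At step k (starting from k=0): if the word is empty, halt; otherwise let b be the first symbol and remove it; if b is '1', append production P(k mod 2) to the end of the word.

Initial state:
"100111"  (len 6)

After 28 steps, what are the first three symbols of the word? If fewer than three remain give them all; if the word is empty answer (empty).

step 0: "100111"  (len 6)
step 1: "0011111"  (len 7)
step 2: "011111"  (len 6)
step 3: "11111"  (len 5)
step 4: "111101"  (len 6)
step 5: "1110111"  (len 7)
step 6: "11011101"  (len 8)
step 7: "101110111"  (len 9)
step 8: "0111011101"  (len 10)
step 9: "111011101"  (len 9)
step 10: "1101110101"  (len 10)
step 11: "10111010111"  (len 11)
step 12: "011101011101"  (len 12)
step 13: "11101011101"  (len 11)
step 14: "110101110101"  (len 12)
step 15: "1010111010111"  (len 13)
step 16: "01011101011101"  (len 14)
step 17: "1011101011101"  (len 13)
step 18: "01110101110101"  (len 14)
step 19: "1110101110101"  (len 13)
step 20: "11010111010101"  (len 14)
step 21: "101011101010111"  (len 15)
step 22: "0101110101011101"  (len 16)
step 23: "101110101011101"  (len 15)
step 24: "0111010101110101"  (len 16)
step 25: "111010101110101"  (len 15)
step 26: "1101010111010101"  (len 16)
step 27: "10101011101010111"  (len 17)
step 28: "010101110101011101"  (len 18)

010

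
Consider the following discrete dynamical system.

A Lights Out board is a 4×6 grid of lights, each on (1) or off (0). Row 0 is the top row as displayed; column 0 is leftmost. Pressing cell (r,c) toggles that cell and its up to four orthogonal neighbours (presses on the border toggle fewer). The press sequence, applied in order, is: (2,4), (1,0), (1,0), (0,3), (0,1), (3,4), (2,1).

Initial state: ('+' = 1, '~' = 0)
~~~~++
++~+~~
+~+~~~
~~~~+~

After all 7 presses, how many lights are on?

gen 0: ~~~~++
++~+~~
+~+~~~
~~~~+~
gen 1: ~~~~++
++~++~
+~++++
~~~~~~
gen 2: +~~~++
~~~++~
~~++++
~~~~~~
gen 3: ~~~~++
++~++~
+~++++
~~~~~~
gen 4: ~~++~+
++~~+~
+~++++
~~~~~~
gen 5: ++~+~+
+~~~+~
+~++++
~~~~~~
gen 6: ++~+~+
+~~~+~
+~++~+
~~~+++
gen 7: ++~+~+
++~~+~
~+~+~+
~+~+++

14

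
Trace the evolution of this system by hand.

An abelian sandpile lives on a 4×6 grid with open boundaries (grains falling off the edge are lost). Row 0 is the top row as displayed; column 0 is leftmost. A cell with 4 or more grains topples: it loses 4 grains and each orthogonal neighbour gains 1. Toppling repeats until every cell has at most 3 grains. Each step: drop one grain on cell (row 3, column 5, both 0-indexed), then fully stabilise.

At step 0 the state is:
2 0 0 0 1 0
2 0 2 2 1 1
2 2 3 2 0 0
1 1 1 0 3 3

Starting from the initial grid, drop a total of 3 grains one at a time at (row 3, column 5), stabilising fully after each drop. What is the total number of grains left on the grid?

29

step 0: 2 0 0 0 1 0
2 0 2 2 1 1
2 2 3 2 0 0
1 1 1 0 3 3
step 1: 2 0 0 0 1 0
2 0 2 2 1 1
2 2 3 2 1 1
1 1 1 1 0 1
step 2: 2 0 0 0 1 0
2 0 2 2 1 1
2 2 3 2 1 1
1 1 1 1 0 2
step 3: 2 0 0 0 1 0
2 0 2 2 1 1
2 2 3 2 1 1
1 1 1 1 0 3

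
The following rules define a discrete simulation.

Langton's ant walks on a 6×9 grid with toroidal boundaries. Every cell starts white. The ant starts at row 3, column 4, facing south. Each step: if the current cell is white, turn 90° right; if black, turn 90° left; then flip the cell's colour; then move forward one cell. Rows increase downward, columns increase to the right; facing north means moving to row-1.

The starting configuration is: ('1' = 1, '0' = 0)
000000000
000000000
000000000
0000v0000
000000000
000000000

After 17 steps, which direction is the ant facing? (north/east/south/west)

east

t=0: 000000000
000000000
000000000
0000v0000
000000000
000000000
t=1: 000000000
000000000
000000000
000<10000
000000000
000000000
t=2: 000000000
000000000
000^00000
000110000
000000000
000000000
t=3: 000000000
000000000
0001>0000
000110000
000000000
000000000
t=4: 000000000
000000000
000110000
0001v0000
000000000
000000000
t=5: 000000000
000000000
000110000
00010>000
000000000
000000000
t=6: 000000000
000000000
000110000
000101000
00000v000
000000000
t=7: 000000000
000000000
000110000
000101000
0000<1000
000000000
t=8: 000000000
000000000
000110000
0001^1000
000011000
000000000
t=9: 000000000
000000000
000110000
00011>000
000011000
000000000
t=10: 000000000
000000000
00011^000
000110000
000011000
000000000
t=11: 000000000
000000000
000111>00
000110000
000011000
000000000
t=12: 000000000
000000000
000111100
000110v00
000011000
000000000
t=13: 000000000
000000000
000111100
00011<100
000011000
000000000
t=14: 000000000
000000000
00011^100
000111100
000011000
000000000
t=15: 000000000
000000000
0001<0100
000111100
000011000
000000000
t=16: 000000000
000000000
000100100
0001v1100
000011000
000000000
t=17: 000000000
000000000
000100100
00010>100
000011000
000000000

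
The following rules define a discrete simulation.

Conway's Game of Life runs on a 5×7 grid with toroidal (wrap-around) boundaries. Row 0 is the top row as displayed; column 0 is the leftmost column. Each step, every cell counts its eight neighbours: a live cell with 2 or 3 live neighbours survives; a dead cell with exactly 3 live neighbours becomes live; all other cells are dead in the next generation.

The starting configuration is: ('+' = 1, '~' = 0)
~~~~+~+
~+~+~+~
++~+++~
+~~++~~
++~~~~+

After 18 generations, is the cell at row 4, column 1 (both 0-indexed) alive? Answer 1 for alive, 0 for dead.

1

[0] ~~~~+~+
~+~+~+~
++~+++~
+~~++~~
++~~~~+
[1] ~++~+~+
~+~+~~~
++~~~+~
~~~+~~~
~+~++~+
[2] ~+~~+~~
~~~++++
++~~+~~
~+~+~++
~+~~+~~
[3] +~+~~~~
~+++~~+
~+~~~~~
~+~+~++
~+~++~~
[4] +~~~+~~
~~~+~~~
~+~++++
~+~+~+~
~+~++++
[5] +~+~~~+
+~++~~+
+~~+~++
~+~~~~~
~+~+~~+
[6] ~~~~~+~
~~+++~~
~~~+++~
~+~~++~
~+~~~~+
[7] ~~++++~
~~+~~~~
~~~~~~~
+~++~~+
+~~~+~+
[8] ~++~+++
~~+~+~~
~+++~~~
++~+~++
+~~~~~~
[9] +++~+++
+~~~+~~
~~~~~++
~~~++~+
~~~+~~~
[10] +++~+++
~~~++~~
+~~+~~+
~~~++~+
~+~~~~~
[11] +++~+++
~~~~~~~
+~+~~~+
~~+++++
~+~~~~~
[12] +++~~++
~~++~~~
+++~+~+
~~+++++
~~~~~~~
[13] ++++~~+
~~~~+~~
+~~~~~+
~~+~+~+
~~~~~~~
[14] ++++~~~
~~++~+~
+~~+~~+
+~~~~++
~~~~~++
[15] ++~+~+~
~~~~~~~
++++~~~
~~~~+~~
~~+~++~
[16] ~+++~++
~~~++~+
~+++~~~
~~~~++~
~++~~++
[17] ~+~~~~~
~~~~~~+
~~+~~~~
+~~~+++
~+~~~~~
[18] +~~~~~~
~~~~~~~
+~~~~~~
++~~~++
~+~~~++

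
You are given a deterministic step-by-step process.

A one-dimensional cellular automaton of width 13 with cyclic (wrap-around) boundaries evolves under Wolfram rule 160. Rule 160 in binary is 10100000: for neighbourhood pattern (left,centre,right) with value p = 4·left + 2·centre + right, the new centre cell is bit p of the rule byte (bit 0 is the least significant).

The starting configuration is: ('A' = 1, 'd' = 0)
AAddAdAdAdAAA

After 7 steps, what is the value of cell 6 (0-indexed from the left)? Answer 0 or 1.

step 0: AAddAdAdAdAAA
step 1: AddddAdAdAdAA
step 2: ddddddAdAdAdA
step 3: dddddddAdAdAd
step 4: ddddddddAdAdd
step 5: dddddddddAddd
step 6: ddddddddddddd
step 7: ddddddddddddd

0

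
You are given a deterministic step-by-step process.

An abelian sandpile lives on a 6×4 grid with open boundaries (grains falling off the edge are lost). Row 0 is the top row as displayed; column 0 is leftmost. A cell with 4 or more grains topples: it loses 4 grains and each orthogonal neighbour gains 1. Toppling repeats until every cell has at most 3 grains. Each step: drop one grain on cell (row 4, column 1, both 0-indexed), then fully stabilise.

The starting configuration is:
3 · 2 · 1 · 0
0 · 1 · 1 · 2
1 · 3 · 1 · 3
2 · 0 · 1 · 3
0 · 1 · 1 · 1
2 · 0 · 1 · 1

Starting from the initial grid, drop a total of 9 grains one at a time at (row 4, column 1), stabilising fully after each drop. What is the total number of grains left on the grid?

t=0: 3 · 2 · 1 · 0
0 · 1 · 1 · 2
1 · 3 · 1 · 3
2 · 0 · 1 · 3
0 · 1 · 1 · 1
2 · 0 · 1 · 1
t=1: 3 · 2 · 1 · 0
0 · 1 · 1 · 2
1 · 3 · 1 · 3
2 · 0 · 1 · 3
0 · 2 · 1 · 1
2 · 0 · 1 · 1
t=2: 3 · 2 · 1 · 0
0 · 1 · 1 · 2
1 · 3 · 1 · 3
2 · 0 · 1 · 3
0 · 3 · 1 · 1
2 · 0 · 1 · 1
t=3: 3 · 2 · 1 · 0
0 · 1 · 1 · 2
1 · 3 · 1 · 3
2 · 1 · 1 · 3
1 · 0 · 2 · 1
2 · 1 · 1 · 1
t=4: 3 · 2 · 1 · 0
0 · 1 · 1 · 2
1 · 3 · 1 · 3
2 · 1 · 1 · 3
1 · 1 · 2 · 1
2 · 1 · 1 · 1
t=5: 3 · 2 · 1 · 0
0 · 1 · 1 · 2
1 · 3 · 1 · 3
2 · 1 · 1 · 3
1 · 2 · 2 · 1
2 · 1 · 1 · 1
t=6: 3 · 2 · 1 · 0
0 · 1 · 1 · 2
1 · 3 · 1 · 3
2 · 1 · 1 · 3
1 · 3 · 2 · 1
2 · 1 · 1 · 1
t=7: 3 · 2 · 1 · 0
0 · 1 · 1 · 2
1 · 3 · 1 · 3
2 · 2 · 1 · 3
2 · 0 · 3 · 1
2 · 2 · 1 · 1
t=8: 3 · 2 · 1 · 0
0 · 1 · 1 · 2
1 · 3 · 1 · 3
2 · 2 · 1 · 3
2 · 1 · 3 · 1
2 · 2 · 1 · 1
t=9: 3 · 2 · 1 · 0
0 · 1 · 1 · 2
1 · 3 · 1 · 3
2 · 2 · 1 · 3
2 · 2 · 3 · 1
2 · 2 · 1 · 1

40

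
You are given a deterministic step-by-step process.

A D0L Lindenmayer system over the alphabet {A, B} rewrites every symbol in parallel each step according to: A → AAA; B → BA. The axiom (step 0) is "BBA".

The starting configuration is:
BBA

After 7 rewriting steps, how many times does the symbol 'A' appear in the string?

4373

[0] BBA
[1] BABAAAA
[2] BAAAABAAAAAAAAAAAAA
[3] BAAAAAAAAAAAAABAAAAAAAAAAAAAAAAAAAAAAAAAAAAAAAAAAAAAAAA
[4] BAAAAAAAAAAAAAAAAAAAAAAAAAAAAAAAAAAAAAAAABAAAAAAAAAAAAAAAA…AAAAAAAAAAAAAAAAAAAAAAAAAAAAAAAAAAAAAAAAAAAAAAAAAAAAAAAAAA  (len 163)
[5] BAAAAAAAAAAAAAAAAAAAAAAAAAAAAAAAAAAAAAAAAAAAAAAAAAAAAAAAAA…AAAAAAAAAAAAAAAAAAAAAAAAAAAAAAAAAAAAAAAAAAAAAAAAAAAAAAAAAA  (len 487)
[6] BAAAAAAAAAAAAAAAAAAAAAAAAAAAAAAAAAAAAAAAAAAAAAAAAAAAAAAAAA…AAAAAAAAAAAAAAAAAAAAAAAAAAAAAAAAAAAAAAAAAAAAAAAAAAAAAAAAAA  (len 1459)
[7] BAAAAAAAAAAAAAAAAAAAAAAAAAAAAAAAAAAAAAAAAAAAAAAAAAAAAAAAAA…AAAAAAAAAAAAAAAAAAAAAAAAAAAAAAAAAAAAAAAAAAAAAAAAAAAAAAAAAA  (len 4375)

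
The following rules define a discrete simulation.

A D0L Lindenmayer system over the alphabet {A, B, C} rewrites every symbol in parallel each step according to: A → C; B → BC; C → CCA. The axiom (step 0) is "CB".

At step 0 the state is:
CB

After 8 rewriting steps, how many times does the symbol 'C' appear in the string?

1681

[0] CB
[1] CCABC
[2] CCACCACBCCCA
[3] CCACCACCCACCACCCABCCCACCACCAC
[4] CCACCACCCACCACCCACCACCACCCACCACCCACCACCACBCCCACCACCACCCACCACCCACCACCCA
[5] CCACCACCCACCACCCACCACCACCCACCACCCACCACCACCCACCACCCACCACCCA…CCACCACCCACCACCCACCACCACCCACCACCCACCACCACCCACCACCCACCACCAC  (len 169)
[6] CCACCACCCACCACCCACCACCACCCACCACCCACCACCACCCACCACCCACCACCCA…CCACCACCCACCACCCACCACCACCCACCACCCACCACCACCCACCACCCACCACCCA  (len 408)
[7] CCACCACCCACCACCCACCACCACCCACCACCCACCACCACCCACCACCCACCACCCA…CCACCACCCACCACCCACCACCACCCACCACCCACCACCACCCACCACCCACCACCAC  (len 985)
[8] CCACCACCCACCACCCACCACCACCCACCACCCACCACCACCCACCACCCACCACCCA…CCACCACCCACCACCCACCACCACCCACCACCCACCACCACCCACCACCCACCACCCA  (len 2378)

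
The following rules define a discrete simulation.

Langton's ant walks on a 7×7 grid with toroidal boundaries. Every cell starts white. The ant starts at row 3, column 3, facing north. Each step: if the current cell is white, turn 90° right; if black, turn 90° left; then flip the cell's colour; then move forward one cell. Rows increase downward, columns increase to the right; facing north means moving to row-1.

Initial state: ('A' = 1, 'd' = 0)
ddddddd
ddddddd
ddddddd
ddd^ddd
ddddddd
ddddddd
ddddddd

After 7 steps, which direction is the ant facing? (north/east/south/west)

east

gen 0: ddddddd
ddddddd
ddddddd
ddd^ddd
ddddddd
ddddddd
ddddddd
gen 1: ddddddd
ddddddd
ddddddd
dddA>dd
ddddddd
ddddddd
ddddddd
gen 2: ddddddd
ddddddd
ddddddd
dddAAdd
ddddvdd
ddddddd
ddddddd
gen 3: ddddddd
ddddddd
ddddddd
dddAAdd
ddd<Add
ddddddd
ddddddd
gen 4: ddddddd
ddddddd
ddddddd
ddd^Add
dddAAdd
ddddddd
ddddddd
gen 5: ddddddd
ddddddd
ddddddd
dd<dAdd
dddAAdd
ddddddd
ddddddd
gen 6: ddddddd
ddddddd
dd^dddd
ddAdAdd
dddAAdd
ddddddd
ddddddd
gen 7: ddddddd
ddddddd
ddA>ddd
ddAdAdd
dddAAdd
ddddddd
ddddddd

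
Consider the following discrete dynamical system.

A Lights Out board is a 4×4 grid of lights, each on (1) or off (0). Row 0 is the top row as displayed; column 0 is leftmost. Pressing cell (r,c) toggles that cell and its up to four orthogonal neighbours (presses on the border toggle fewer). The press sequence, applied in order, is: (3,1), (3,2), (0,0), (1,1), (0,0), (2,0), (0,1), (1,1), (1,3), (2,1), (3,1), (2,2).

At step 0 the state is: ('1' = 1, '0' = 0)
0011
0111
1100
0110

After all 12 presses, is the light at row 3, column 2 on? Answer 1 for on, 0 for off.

t=0: 0011
0111
1100
0110
t=1: 0011
0111
1000
1000
t=2: 0011
0111
1010
1111
t=3: 1111
1111
1010
1111
t=4: 1011
0001
1110
1111
t=5: 0111
1001
1110
1111
t=6: 0111
0001
0010
0111
t=7: 1001
0101
0010
0111
t=8: 1101
1011
0110
0111
t=9: 1100
1000
0111
0111
t=10: 1100
1100
1001
0011
t=11: 1100
1100
1101
1101
t=12: 1100
1110
1010
1111

1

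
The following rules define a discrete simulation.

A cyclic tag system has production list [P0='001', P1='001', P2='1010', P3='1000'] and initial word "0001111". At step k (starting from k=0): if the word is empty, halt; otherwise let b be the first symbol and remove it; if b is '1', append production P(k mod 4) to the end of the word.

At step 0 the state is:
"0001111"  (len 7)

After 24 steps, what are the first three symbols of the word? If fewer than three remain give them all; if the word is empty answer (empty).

000

t=0: "0001111"  (len 7)
t=1: "001111"  (len 6)
t=2: "01111"  (len 5)
t=3: "1111"  (len 4)
t=4: "1111000"  (len 7)
t=5: "111000001"  (len 9)
t=6: "11000001001"  (len 11)
t=7: "10000010011010"  (len 14)
t=8: "00000100110101000"  (len 17)
t=9: "0000100110101000"  (len 16)
t=10: "000100110101000"  (len 15)
t=11: "00100110101000"  (len 14)
t=12: "0100110101000"  (len 13)
t=13: "100110101000"  (len 12)
t=14: "00110101000001"  (len 14)
t=15: "0110101000001"  (len 13)
t=16: "110101000001"  (len 12)
t=17: "10101000001001"  (len 14)
t=18: "0101000001001001"  (len 16)
t=19: "101000001001001"  (len 15)
t=20: "010000010010011000"  (len 18)
t=21: "10000010010011000"  (len 17)
t=22: "0000010010011000001"  (len 19)
t=23: "000010010011000001"  (len 18)
t=24: "00010010011000001"  (len 17)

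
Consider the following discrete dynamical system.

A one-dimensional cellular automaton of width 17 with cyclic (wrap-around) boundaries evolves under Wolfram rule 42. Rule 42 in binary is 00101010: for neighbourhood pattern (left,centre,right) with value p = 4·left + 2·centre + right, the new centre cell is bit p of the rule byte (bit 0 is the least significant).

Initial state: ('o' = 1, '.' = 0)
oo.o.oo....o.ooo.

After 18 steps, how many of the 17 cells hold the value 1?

t=0: oo.o.oo....o.ooo.
t=1: o.o.oo....o.oo..o
t=2: .o.oo....o.oo..oo
t=3: o.oo....o.oo..oo.
t=4: .oo....o.oo..oo.o
t=5: oo....o.oo..oo.o.
t=6: o....o.oo..oo.o.o
t=7: ....o.oo..oo.o.oo
t=8: ...o.oo..oo.o.oo.
t=9: ..o.oo..oo.o.oo..
t=10: .o.oo..oo.o.oo...
t=11: o.oo..oo.o.oo....
t=12: .oo..oo.o.oo....o
t=13: oo..oo.o.oo....o.
t=14: o..oo.o.oo....o.o
t=15: ..oo.o.oo....o.oo
t=16: .oo.o.oo....o.oo.
t=17: oo.o.oo....o.oo..
t=18: o.o.oo....o.oo..o

8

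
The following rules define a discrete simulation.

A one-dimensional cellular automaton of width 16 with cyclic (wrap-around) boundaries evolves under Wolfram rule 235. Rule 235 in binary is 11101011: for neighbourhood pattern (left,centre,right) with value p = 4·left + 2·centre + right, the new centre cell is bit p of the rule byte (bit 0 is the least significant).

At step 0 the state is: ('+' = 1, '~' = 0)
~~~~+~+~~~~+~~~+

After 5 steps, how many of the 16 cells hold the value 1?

t=0: ~~~~+~+~~~~+~~~+
t=1: ~+++~+~~+++~~++~
t=2: +++++~~++++~+++~
t=3: +++++~++++++++++
t=4: ++++++++++++++++
t=5: ++++++++++++++++

16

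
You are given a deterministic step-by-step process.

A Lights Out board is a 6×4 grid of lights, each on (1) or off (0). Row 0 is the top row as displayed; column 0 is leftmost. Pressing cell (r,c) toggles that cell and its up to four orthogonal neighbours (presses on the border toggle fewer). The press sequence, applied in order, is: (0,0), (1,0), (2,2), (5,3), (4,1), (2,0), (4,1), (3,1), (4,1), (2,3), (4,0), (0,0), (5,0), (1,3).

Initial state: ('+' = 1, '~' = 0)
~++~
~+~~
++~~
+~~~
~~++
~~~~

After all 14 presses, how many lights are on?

11

gen 0: ~++~
~+~~
++~~
+~~~
~~++
~~~~
gen 1: +~+~
++~~
++~~
+~~~
~~++
~~~~
gen 2: ~~+~
~~~~
~+~~
+~~~
~~++
~~~~
gen 3: ~~+~
~~+~
~~++
+~+~
~~++
~~~~
gen 4: ~~+~
~~+~
~~++
+~+~
~~+~
~~++
gen 5: ~~+~
~~+~
~~++
+++~
++~~
~+++
gen 6: ~~+~
+~+~
++++
~++~
++~~
~+++
gen 7: ~~+~
+~+~
++++
~~+~
~~+~
~~++
gen 8: ~~+~
+~+~
+~++
++~~
~++~
~~++
gen 9: ~~+~
+~+~
+~++
+~~~
+~~~
~+++
gen 10: ~~+~
+~++
+~~~
+~~+
+~~~
~+++
gen 11: ~~+~
+~++
+~~~
~~~+
~+~~
++++
gen 12: +++~
~~++
+~~~
~~~+
~+~~
++++
gen 13: +++~
~~++
+~~~
~~~+
++~~
~~++
gen 14: ++++
~~~~
+~~+
~~~+
++~~
~~++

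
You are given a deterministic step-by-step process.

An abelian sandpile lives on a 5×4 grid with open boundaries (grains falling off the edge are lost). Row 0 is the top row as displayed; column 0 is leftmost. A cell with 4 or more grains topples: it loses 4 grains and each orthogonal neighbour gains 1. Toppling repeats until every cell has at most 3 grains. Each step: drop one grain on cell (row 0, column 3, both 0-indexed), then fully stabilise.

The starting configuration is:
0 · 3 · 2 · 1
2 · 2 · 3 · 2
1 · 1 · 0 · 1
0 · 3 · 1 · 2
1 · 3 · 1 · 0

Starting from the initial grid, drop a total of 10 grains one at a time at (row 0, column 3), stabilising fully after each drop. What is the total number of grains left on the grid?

t=0: 0 · 3 · 2 · 1
2 · 2 · 3 · 2
1 · 1 · 0 · 1
0 · 3 · 1 · 2
1 · 3 · 1 · 0
t=1: 0 · 3 · 2 · 2
2 · 2 · 3 · 2
1 · 1 · 0 · 1
0 · 3 · 1 · 2
1 · 3 · 1 · 0
t=2: 0 · 3 · 2 · 3
2 · 2 · 3 · 2
1 · 1 · 0 · 1
0 · 3 · 1 · 2
1 · 3 · 1 · 0
t=3: 0 · 3 · 3 · 0
2 · 2 · 3 · 3
1 · 1 · 0 · 1
0 · 3 · 1 · 2
1 · 3 · 1 · 0
t=4: 0 · 3 · 3 · 1
2 · 2 · 3 · 3
1 · 1 · 0 · 1
0 · 3 · 1 · 2
1 · 3 · 1 · 0
t=5: 0 · 3 · 3 · 2
2 · 2 · 3 · 3
1 · 1 · 0 · 1
0 · 3 · 1 · 2
1 · 3 · 1 · 0
t=6: 0 · 3 · 3 · 3
2 · 2 · 3 · 3
1 · 1 · 0 · 1
0 · 3 · 1 · 2
1 · 3 · 1 · 0
t=7: 1 · 1 · 2 · 2
3 · 0 · 2 · 1
1 · 2 · 1 · 2
0 · 3 · 1 · 2
1 · 3 · 1 · 0
t=8: 1 · 1 · 2 · 3
3 · 0 · 2 · 1
1 · 2 · 1 · 2
0 · 3 · 1 · 2
1 · 3 · 1 · 0
t=9: 1 · 1 · 3 · 0
3 · 0 · 2 · 2
1 · 2 · 1 · 2
0 · 3 · 1 · 2
1 · 3 · 1 · 0
t=10: 1 · 1 · 3 · 1
3 · 0 · 2 · 2
1 · 2 · 1 · 2
0 · 3 · 1 · 2
1 · 3 · 1 · 0

30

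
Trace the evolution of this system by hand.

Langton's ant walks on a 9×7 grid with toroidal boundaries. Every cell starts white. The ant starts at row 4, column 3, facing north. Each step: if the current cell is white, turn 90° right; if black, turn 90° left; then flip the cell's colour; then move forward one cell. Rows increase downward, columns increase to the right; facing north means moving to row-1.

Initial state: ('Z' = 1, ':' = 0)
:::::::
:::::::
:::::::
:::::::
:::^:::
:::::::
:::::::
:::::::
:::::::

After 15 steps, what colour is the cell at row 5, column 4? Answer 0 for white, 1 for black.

1

k=0  :::::::
:::::::
:::::::
:::::::
:::^:::
:::::::
:::::::
:::::::
:::::::
k=1  :::::::
:::::::
:::::::
:::::::
:::Z>::
:::::::
:::::::
:::::::
:::::::
k=2  :::::::
:::::::
:::::::
:::::::
:::ZZ::
::::v::
:::::::
:::::::
:::::::
k=3  :::::::
:::::::
:::::::
:::::::
:::ZZ::
:::<Z::
:::::::
:::::::
:::::::
k=4  :::::::
:::::::
:::::::
:::::::
:::^Z::
:::ZZ::
:::::::
:::::::
:::::::
k=5  :::::::
:::::::
:::::::
:::::::
::<:Z::
:::ZZ::
:::::::
:::::::
:::::::
k=6  :::::::
:::::::
:::::::
::^::::
::Z:Z::
:::ZZ::
:::::::
:::::::
:::::::
k=7  :::::::
:::::::
:::::::
::Z>:::
::Z:Z::
:::ZZ::
:::::::
:::::::
:::::::
k=8  :::::::
:::::::
:::::::
::ZZ:::
::ZvZ::
:::ZZ::
:::::::
:::::::
:::::::
k=9  :::::::
:::::::
:::::::
::ZZ:::
::<ZZ::
:::ZZ::
:::::::
:::::::
:::::::
k=10  :::::::
:::::::
:::::::
::ZZ:::
:::ZZ::
::vZZ::
:::::::
:::::::
:::::::
k=11  :::::::
:::::::
:::::::
::ZZ:::
:::ZZ::
:<ZZZ::
:::::::
:::::::
:::::::
k=12  :::::::
:::::::
:::::::
::ZZ:::
:^:ZZ::
:ZZZZ::
:::::::
:::::::
:::::::
k=13  :::::::
:::::::
:::::::
::ZZ:::
:Z>ZZ::
:ZZZZ::
:::::::
:::::::
:::::::
k=14  :::::::
:::::::
:::::::
::ZZ:::
:ZZZZ::
:ZvZZ::
:::::::
:::::::
:::::::
k=15  :::::::
:::::::
:::::::
::ZZ:::
:ZZZZ::
:Z:>Z::
:::::::
:::::::
:::::::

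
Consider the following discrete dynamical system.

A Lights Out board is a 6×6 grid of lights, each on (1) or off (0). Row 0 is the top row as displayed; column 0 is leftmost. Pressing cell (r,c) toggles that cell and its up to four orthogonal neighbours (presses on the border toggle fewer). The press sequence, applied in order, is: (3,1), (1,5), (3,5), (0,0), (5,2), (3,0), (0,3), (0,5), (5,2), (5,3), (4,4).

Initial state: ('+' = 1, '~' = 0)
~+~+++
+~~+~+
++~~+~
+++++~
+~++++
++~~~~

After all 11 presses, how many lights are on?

t=0: ~+~+++
+~~+~+
++~~+~
+++++~
+~++++
++~~~~
t=1: ~+~+++
+~~+~+
+~~~+~
~~~++~
++++++
++~~~~
t=2: ~+~++~
+~~++~
+~~~++
~~~++~
++++++
++~~~~
t=3: ~+~++~
+~~++~
+~~~+~
~~~+~+
+++++~
++~~~~
t=4: +~~++~
~~~++~
+~~~+~
~~~+~+
+++++~
++~~~~
t=5: +~~++~
~~~++~
+~~~+~
~~~+~+
++~++~
+~++~~
t=6: +~~++~
~~~++~
~~~~+~
++~+~+
~+~++~
+~++~~
t=7: +~+~~~
~~~~+~
~~~~+~
++~+~+
~+~++~
+~++~~
t=8: +~+~++
~~~~++
~~~~+~
++~+~+
~+~++~
+~++~~
t=9: +~+~++
~~~~++
~~~~+~
++~+~+
~++++~
++~~~~
t=10: +~+~++
~~~~++
~~~~+~
++~+~+
~++~+~
+++++~
t=11: +~+~++
~~~~++
~~~~+~
++~+++
~+++~+
++++~~

20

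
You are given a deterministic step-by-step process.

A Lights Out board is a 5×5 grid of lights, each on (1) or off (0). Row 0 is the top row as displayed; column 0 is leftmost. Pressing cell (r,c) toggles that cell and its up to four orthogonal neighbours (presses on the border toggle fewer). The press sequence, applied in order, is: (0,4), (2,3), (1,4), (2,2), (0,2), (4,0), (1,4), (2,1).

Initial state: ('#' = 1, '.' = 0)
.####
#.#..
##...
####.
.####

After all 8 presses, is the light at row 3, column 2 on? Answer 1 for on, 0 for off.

[0] .####
#.#..
##...
####.
.####
[1] .##..
#.#.#
##...
####.
.####
[2] .##..
#.###
#####
###..
.####
[3] .##.#
#.#..
####.
###..
.####
[4] .##.#
#....
#....
##...
.####
[5] ...##
#.#..
#....
##...
.####
[6] ...##
#.#..
#....
.#...
#.###
[7] ...#.
#.###
#...#
.#...
#.###
[8] ...#.
#####
.##.#
.....
#.###

0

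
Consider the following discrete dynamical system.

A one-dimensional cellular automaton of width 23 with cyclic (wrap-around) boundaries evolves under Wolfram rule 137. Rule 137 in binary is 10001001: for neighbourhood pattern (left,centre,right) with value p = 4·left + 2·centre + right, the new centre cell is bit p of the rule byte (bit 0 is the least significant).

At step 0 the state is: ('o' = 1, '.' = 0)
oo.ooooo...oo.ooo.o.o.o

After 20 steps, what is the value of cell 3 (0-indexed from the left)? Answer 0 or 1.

t=0: oo.ooooo...oo.ooo.o.o.o
t=1: o..oooo..o.o..oo......o
t=2: ...ooo........o..oooo.o
t=3: .o.oo..oooooo....ooo...
t=4: ...o...ooooo..oo.oo..oo
t=5: .o...o.oooo...o..o...o.
t=6: ...o...ooo..o......o...
t=7: oo...o.oo.....oooo...oo
t=8: o..o...o..ooo.ooo..o.oo
t=9: .....o....oo..oo.....oo
t=10: .ooo...oo.o...o..ooo.o.
t=11: .oo..o.o....o....oo....
t=12: .o.......oo...oo.o..ooo
t=13: ...ooooo.o..o.o.....oo.
t=14: oo.oooo.........ooo.o..
t=15: o..ooo..ooooooo.oo.....
t=16: ...oo...oooooo..o..ooo.
t=17: oo.o..o.ooooo......oo..
t=18: o.......oooo..oooo.o...
t=19: ..ooooo.ooo...ooo....o.
t=20: o.oooo..oo..o.oo..oo...

1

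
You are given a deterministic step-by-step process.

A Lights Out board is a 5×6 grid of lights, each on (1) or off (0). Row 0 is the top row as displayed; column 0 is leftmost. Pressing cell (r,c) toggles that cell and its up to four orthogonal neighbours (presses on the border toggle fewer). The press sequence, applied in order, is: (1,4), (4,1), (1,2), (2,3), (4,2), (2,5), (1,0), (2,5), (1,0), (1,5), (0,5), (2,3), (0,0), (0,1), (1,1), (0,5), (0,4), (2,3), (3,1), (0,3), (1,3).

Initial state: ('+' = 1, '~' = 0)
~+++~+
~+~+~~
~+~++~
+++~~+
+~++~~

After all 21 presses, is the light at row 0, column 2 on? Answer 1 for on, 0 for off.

0

0) ~+++~+
~+~+~~
~+~++~
+++~~+
+~++~~
1) ~+++++
~+~~++
~+~+~~
+++~~+
+~++~~
2) ~+++++
~+~~++
~+~+~~
+~+~~+
~+~+~~
3) ~+~+++
~~++++
~+++~~
+~+~~+
~+~+~~
4) ~+~+++
~~+~++
~+~~+~
+~++~+
~+~+~~
5) ~+~+++
~~+~++
~+~~+~
+~~+~+
~~+~~~
6) ~+~+++
~~+~+~
~+~~~+
+~~+~~
~~+~~~
7) ++~+++
+++~+~
++~~~+
+~~+~~
~~+~~~
8) ++~+++
+++~++
++~~+~
+~~+~+
~~+~~~
9) ~+~+++
~~+~++
~+~~+~
+~~+~+
~~+~~~
10) ~+~++~
~~+~~~
~+~~++
+~~+~+
~~+~~~
11) ~+~+~+
~~+~~+
~+~~++
+~~+~+
~~+~~~
12) ~+~+~+
~~++~+
~+++~+
+~~~~+
~~+~~~
13) +~~+~+
+~++~+
~+++~+
+~~~~+
~~+~~~
14) ~+++~+
++++~+
~+++~+
+~~~~+
~~+~~~
15) ~~++~+
~~~+~+
~~++~+
+~~~~+
~~+~~~
16) ~~+++~
~~~+~~
~~++~+
+~~~~+
~~+~~~
17) ~~+~~+
~~~++~
~~++~+
+~~~~+
~~+~~~
18) ~~+~~+
~~~~+~
~~~~++
+~~+~+
~~+~~~
19) ~~+~~+
~~~~+~
~+~~++
~+++~+
~++~~~
20) ~~~+++
~~~++~
~+~~++
~+++~+
~++~~~
21) ~~~~++
~~+~~~
~+~+++
~+++~+
~++~~~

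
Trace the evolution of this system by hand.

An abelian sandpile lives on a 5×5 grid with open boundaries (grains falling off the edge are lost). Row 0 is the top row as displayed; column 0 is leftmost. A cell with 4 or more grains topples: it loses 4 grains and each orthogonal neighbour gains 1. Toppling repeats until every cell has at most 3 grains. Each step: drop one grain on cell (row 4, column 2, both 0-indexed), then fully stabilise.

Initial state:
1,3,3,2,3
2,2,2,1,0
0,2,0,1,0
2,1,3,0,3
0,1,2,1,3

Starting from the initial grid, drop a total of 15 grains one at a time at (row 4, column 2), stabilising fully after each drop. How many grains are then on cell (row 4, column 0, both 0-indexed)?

k=0  1,3,3,2,3
2,2,2,1,0
0,2,0,1,0
2,1,3,0,3
0,1,2,1,3
k=1  1,3,3,2,3
2,2,2,1,0
0,2,0,1,0
2,1,3,0,3
0,1,3,1,3
k=2  1,3,3,2,3
2,2,2,1,0
0,2,1,1,0
2,2,0,1,3
0,2,1,2,3
k=3  1,3,3,2,3
2,2,2,1,0
0,2,1,1,0
2,2,0,1,3
0,2,2,2,3
k=4  1,3,3,2,3
2,2,2,1,0
0,2,1,1,0
2,2,0,1,3
0,2,3,2,3
k=5  1,3,3,2,3
2,2,2,1,0
0,2,1,1,0
2,2,1,1,3
0,3,0,3,3
k=6  1,3,3,2,3
2,2,2,1,0
0,2,1,1,0
2,2,1,1,3
0,3,1,3,3
k=7  1,3,3,2,3
2,2,2,1,0
0,2,1,1,0
2,2,1,1,3
0,3,2,3,3
k=8  1,3,3,2,3
2,2,2,1,0
0,2,1,1,0
2,2,1,1,3
0,3,3,3,3
k=9  1,3,3,2,3
2,2,2,1,0
0,2,1,1,1
2,3,2,3,0
1,0,2,1,1
k=10  1,3,3,2,3
2,2,2,1,0
0,2,1,1,1
2,3,2,3,0
1,0,3,1,1
k=11  1,3,3,2,3
2,2,2,1,0
0,2,1,1,1
2,3,3,3,0
1,1,0,2,1
k=12  1,3,3,2,3
2,2,2,1,0
0,2,1,1,1
2,3,3,3,0
1,1,1,2,1
k=13  1,3,3,2,3
2,2,2,1,0
0,2,1,1,1
2,3,3,3,0
1,1,2,2,1
k=14  1,3,3,2,3
2,2,2,1,0
0,2,1,1,1
2,3,3,3,0
1,1,3,2,1
k=15  1,3,3,2,3
2,2,2,1,0
0,3,2,2,1
3,0,2,1,1
1,3,2,0,2

1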